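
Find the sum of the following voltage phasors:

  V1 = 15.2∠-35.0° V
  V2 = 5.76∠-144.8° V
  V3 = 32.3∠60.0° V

Step 1 — Convert each phasor to rectangular form:
  V1 = 15.2·(cos(-35.0°) + j·sin(-35.0°)) = 12.45 - j8.718 V
  V2 = 5.76·(cos(-144.8°) + j·sin(-144.8°)) = -4.707 - j3.32 V
  V3 = 32.3·(cos(60.0°) + j·sin(60.0°)) = 16.15 + j27.97 V
Step 2 — Sum components: V_total = 23.89 + j15.93 V.
Step 3 — Convert to polar: |V_total| = 28.72 V, ∠V_total = 33.7°.

V_total = 28.72∠33.7° V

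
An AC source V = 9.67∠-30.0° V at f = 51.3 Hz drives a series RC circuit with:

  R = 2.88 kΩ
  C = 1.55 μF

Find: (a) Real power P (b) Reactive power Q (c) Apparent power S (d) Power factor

Step 1 — Angular frequency: ω = 2π·f = 2π·51.3 = 322.3 rad/s.
Step 2 — Component impedances:
  R: Z = R = 2880 Ω
  C: Z = 1/(jωC) = -j/(ω·C) = 0 - j2002 Ω
Step 3 — Series combination: Z_total = R + C = 2880 - j2002 Ω = 3507∠-34.8° Ω.
Step 4 — Source phasor: V = 9.67∠-30.0° V = 8.374 - j4.835 V.
Step 5 — Current: I = V / Z = 0.002747 + j0.0002307 A = 0.002757∠4.8° A.
Step 6 — Complex power: S = V·I* = 0.02189 - j0.01522 VA.
Step 7 — Real power: P = Re(S) = 0.02189 W.
Step 8 — Reactive power: Q = Im(S) = -0.01522 VAR.
Step 9 — Apparent power: |S| = 0.02666 VA.
Step 10 — Power factor: PF = P/|S| = 0.8212 (leading).

(a) P = 0.02189 W  (b) Q = -0.01522 VAR  (c) S = 0.02666 VA  (d) PF = 0.8212 (leading)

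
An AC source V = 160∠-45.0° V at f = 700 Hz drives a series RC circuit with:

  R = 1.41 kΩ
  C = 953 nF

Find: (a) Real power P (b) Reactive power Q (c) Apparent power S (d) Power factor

Step 1 — Angular frequency: ω = 2π·f = 2π·700 = 4398 rad/s.
Step 2 — Component impedances:
  R: Z = R = 1410 Ω
  C: Z = 1/(jωC) = -j/(ω·C) = 0 - j238.6 Ω
Step 3 — Series combination: Z_total = R + C = 1410 - j238.6 Ω = 1430∠-9.6° Ω.
Step 4 — Source phasor: V = 160∠-45.0° V = 113.1 - j113.1 V.
Step 5 — Current: I = V / Z = 0.0912 - j0.06481 A = 0.1119∠-35.4° A.
Step 6 — Complex power: S = V·I* = 17.65 - j2.987 VA.
Step 7 — Real power: P = Re(S) = 17.65 W.
Step 8 — Reactive power: Q = Im(S) = -2.987 VAR.
Step 9 — Apparent power: |S| = 17.9 VA.
Step 10 — Power factor: PF = P/|S| = 0.986 (leading).

(a) P = 17.65 W  (b) Q = -2.987 VAR  (c) S = 17.9 VA  (d) PF = 0.986 (leading)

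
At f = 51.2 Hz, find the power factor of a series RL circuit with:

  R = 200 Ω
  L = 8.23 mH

Step 1 — Angular frequency: ω = 2π·f = 2π·51.2 = 321.7 rad/s.
Step 2 — Component impedances:
  R: Z = R = 200 Ω
  L: Z = jωL = j·321.7·0.00823 = 0 + j2.648 Ω
Step 3 — Series combination: Z_total = R + L = 200 + j2.648 Ω = 200∠0.8° Ω.
Step 4 — Power factor: PF = cos(φ) = Re(Z)/|Z| = 200/200.02 = 0.9999.
Step 5 — Type: Im(Z) = 2.648 ⇒ lagging (phase φ = 0.8°).

PF = 0.9999 (lagging, φ = 0.8°)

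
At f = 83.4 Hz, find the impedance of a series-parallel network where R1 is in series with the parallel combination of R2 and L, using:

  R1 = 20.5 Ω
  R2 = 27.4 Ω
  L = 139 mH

Step 1 — Angular frequency: ω = 2π·f = 2π·83.4 = 524 rad/s.
Step 2 — Component impedances:
  R1: Z = R = 20.5 Ω
  R2: Z = R = 27.4 Ω
  L: Z = jωL = j·524·0.139 = 0 + j72.84 Ω
Step 3 — Parallel branch: R2 || L = 1/(1/R2 + 1/L) = 24 + j9.029 Ω.
Step 4 — Series with R1: Z_total = R1 + (R2 || L) = 44.5 + j9.029 Ω = 45.41∠11.5° Ω.

Z = 44.5 + j9.029 Ω = 45.41∠11.5° Ω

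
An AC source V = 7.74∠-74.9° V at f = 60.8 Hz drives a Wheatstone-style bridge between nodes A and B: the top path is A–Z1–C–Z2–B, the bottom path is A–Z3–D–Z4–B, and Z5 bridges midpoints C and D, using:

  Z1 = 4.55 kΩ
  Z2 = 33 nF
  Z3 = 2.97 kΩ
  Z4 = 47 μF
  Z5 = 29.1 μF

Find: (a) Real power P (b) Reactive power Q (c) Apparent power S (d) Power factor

Step 1 — Angular frequency: ω = 2π·f = 2π·60.8 = 382 rad/s.
Step 2 — Component impedances:
  Z1: Z = R = 4550 Ω
  Z2: Z = 1/(jωC) = -j/(ω·C) = 0 - j7.932e+04 Ω
  Z3: Z = R = 2970 Ω
  Z4: Z = 1/(jωC) = -j/(ω·C) = 0 - j55.7 Ω
  Z5: Z = 1/(jωC) = -j/(ω·C) = 0 - j89.95 Ω
Step 3 — Bridge requires nodal analysis (the Z5 bridge couples midpoints C and D, so the two paths cannot be reduced to a simple series/parallel combination). Setting node B to ground and injecting 1 A at node A, the 3-node admittance system at A, C, D solves to V_A = Z_AB = 1797 - j69.62 Ω = 1799∠-2.2° Ω.
Step 4 — Source phasor: V = 7.74∠-74.9° V = 2.016 - j7.473 V.
Step 5 — Current: I = V / Z = 0.001281 - j0.004108 A = 0.004304∠-72.7° A.
Step 6 — Complex power: S = V·I* = 0.03328 - j0.001289 VA.
Step 7 — Real power: P = Re(S) = 0.03328 W.
Step 8 — Reactive power: Q = Im(S) = -0.001289 VAR.
Step 9 — Apparent power: |S| = 0.03331 VA.
Step 10 — Power factor: PF = P/|S| = 0.9993 (leading).

(a) P = 0.03328 W  (b) Q = -0.001289 VAR  (c) S = 0.03331 VA  (d) PF = 0.9993 (leading)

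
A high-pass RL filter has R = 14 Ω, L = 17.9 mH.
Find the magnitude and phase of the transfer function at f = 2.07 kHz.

Step 1 — Angular frequency: ω = 2π·2070 = 1.301e+04 rad/s.
Step 2 — Transfer function: H(jω) = jωL/(R + jωL).
Step 3 — Numerator jωL = j·232.8; denominator R + jωL = 14 + j232.8.
Step 4 — H = 0.9964 + j0.05992.
Step 5 — Magnitude: |H| = 0.9982 (-0.0 dB); phase: φ = 3.4°.

|H| = 0.9982 (-0.0 dB), φ = 3.4°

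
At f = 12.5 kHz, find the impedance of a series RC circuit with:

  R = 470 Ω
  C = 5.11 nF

Step 1 — Angular frequency: ω = 2π·f = 2π·1.25e+04 = 7.854e+04 rad/s.
Step 2 — Component impedances:
  R: Z = R = 470 Ω
  C: Z = 1/(jωC) = -j/(ω·C) = 0 - j2492 Ω
Step 3 — Series combination: Z_total = R + C = 470 - j2492 Ω = 2536∠-79.3° Ω.

Z = 470 - j2492 Ω = 2536∠-79.3° Ω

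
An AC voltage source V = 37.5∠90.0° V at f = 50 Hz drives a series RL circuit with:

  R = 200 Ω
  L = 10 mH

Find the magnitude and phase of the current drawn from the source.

Step 1 — Angular frequency: ω = 2π·f = 2π·50 = 314.2 rad/s.
Step 2 — Component impedances:
  R: Z = R = 200 Ω
  L: Z = jωL = j·314.2·0.01 = 0 + j3.142 Ω
Step 3 — Series combination: Z_total = R + L = 200 + j3.142 Ω = 200∠0.9° Ω.
Step 4 — Source phasor: V = 37.5∠90.0° V = 0 + j37.5 V.
Step 5 — Ohm's law: I = V / Z_total = (0 + j37.5) / (200 + j3.142) = 0.002945 + j0.1875 A.
Step 6 — Convert to polar: |I| = 0.1875 A, ∠I = 89.1°.

I = 0.1875∠89.1° A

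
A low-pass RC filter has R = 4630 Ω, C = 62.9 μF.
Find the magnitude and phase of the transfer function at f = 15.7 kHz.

Step 1 — Angular frequency: ω = 2π·1.57e+04 = 9.865e+04 rad/s.
Step 2 — Transfer function: H(jω) = 1/(1 + jωRC).
Step 3 — Denominator: 1 + jωRC = 1 + j·9.865e+04·4630·6.29e-05 = 1 + j2.873e+04.
Step 4 — H = 1.212e-09 - j3.481e-05.
Step 5 — Magnitude: |H| = 3.481e-05 (-89.2 dB); phase: φ = -90.0°.

|H| = 3.481e-05 (-89.2 dB), φ = -90.0°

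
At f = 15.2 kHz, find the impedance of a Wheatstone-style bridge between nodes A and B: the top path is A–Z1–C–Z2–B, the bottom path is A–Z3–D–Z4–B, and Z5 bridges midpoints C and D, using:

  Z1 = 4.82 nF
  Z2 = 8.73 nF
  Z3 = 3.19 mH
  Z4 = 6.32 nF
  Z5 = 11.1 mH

Step 1 — Angular frequency: ω = 2π·f = 2π·1.52e+04 = 9.55e+04 rad/s.
Step 2 — Component impedances:
  Z1: Z = 1/(jωC) = -j/(ω·C) = 0 - j2172 Ω
  Z2: Z = 1/(jωC) = -j/(ω·C) = 0 - j1199 Ω
  Z3: Z = jωL = j·9.55e+04·0.00319 = 0 + j304.7 Ω
  Z4: Z = 1/(jωC) = -j/(ω·C) = 0 - j1657 Ω
  Z5: Z = jωL = j·9.55e+04·0.0111 = 0 + j1060 Ω
Step 3 — Bridge requires nodal analysis (the Z5 bridge couples midpoints C and D, so the two paths cannot be reduced to a simple series/parallel combination). Setting node B to ground and injecting 1 A at node A, the 3-node admittance system at A, C, D solves to V_A = Z_AB = 0 + j9220 Ω = 9220∠90.0° Ω.

Z = 0 + j9220 Ω = 9220∠90.0° Ω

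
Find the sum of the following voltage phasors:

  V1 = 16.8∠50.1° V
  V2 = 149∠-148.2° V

Step 1 — Convert each phasor to rectangular form:
  V1 = 16.8·(cos(50.1°) + j·sin(50.1°)) = 10.78 + j12.89 V
  V2 = 149·(cos(-148.2°) + j·sin(-148.2°)) = -126.6 - j78.52 V
Step 2 — Sum components: V_total = -115.9 - j65.63 V.
Step 3 — Convert to polar: |V_total| = 133.2 V, ∠V_total = -150.5°.

V_total = 133.2∠-150.5° V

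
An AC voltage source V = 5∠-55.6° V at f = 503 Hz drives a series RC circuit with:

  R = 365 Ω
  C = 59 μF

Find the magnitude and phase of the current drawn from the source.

Step 1 — Angular frequency: ω = 2π·f = 2π·503 = 3160 rad/s.
Step 2 — Component impedances:
  R: Z = R = 365 Ω
  C: Z = 1/(jωC) = -j/(ω·C) = 0 - j5.363 Ω
Step 3 — Series combination: Z_total = R + C = 365 - j5.363 Ω = 365∠-0.8° Ω.
Step 4 — Source phasor: V = 5∠-55.6° V = 2.825 - j4.126 V.
Step 5 — Ohm's law: I = V / Z_total = (2.825 - j4.126) / (365 - j5.363) = 0.007904 - j0.01119 A.
Step 6 — Convert to polar: |I| = 0.0137 A, ∠I = -54.8°.

I = 0.0137∠-54.8° A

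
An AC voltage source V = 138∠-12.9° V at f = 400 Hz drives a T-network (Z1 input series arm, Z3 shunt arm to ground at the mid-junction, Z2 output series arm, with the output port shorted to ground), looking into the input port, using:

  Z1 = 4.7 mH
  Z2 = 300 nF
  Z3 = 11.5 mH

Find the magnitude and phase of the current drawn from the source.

Step 1 — Angular frequency: ω = 2π·f = 2π·400 = 2513 rad/s.
Step 2 — Component impedances:
  Z1: Z = jωL = j·2513·0.0047 = 0 + j11.81 Ω
  Z2: Z = 1/(jωC) = -j/(ω·C) = 0 - j1326 Ω
  Z3: Z = jωL = j·2513·0.0115 = 0 + j28.9 Ω
Step 3 — With the output port shorted to ground, the output series arm Z2 runs from the junction to ground; the shunt arm Z3 also runs from the junction to ground. They appear in parallel: Z3 || Z2 = 0 + j29.55 Ω.
Step 4 — Series with input arm Z1: Z_in = Z1 + (Z3 || Z2) = 0 + j41.36 Ω = 41.36∠90.0° Ω.
Step 5 — Source phasor: V = 138∠-12.9° V = 134.5 - j30.81 V.
Step 6 — Ohm's law: I = V / Z_total = (134.5 - j30.81) / (0 + j41.36) = -0.7449 - j3.252 A.
Step 7 — Convert to polar: |I| = 3.337 A, ∠I = -102.9°.

I = 3.337∠-102.9° A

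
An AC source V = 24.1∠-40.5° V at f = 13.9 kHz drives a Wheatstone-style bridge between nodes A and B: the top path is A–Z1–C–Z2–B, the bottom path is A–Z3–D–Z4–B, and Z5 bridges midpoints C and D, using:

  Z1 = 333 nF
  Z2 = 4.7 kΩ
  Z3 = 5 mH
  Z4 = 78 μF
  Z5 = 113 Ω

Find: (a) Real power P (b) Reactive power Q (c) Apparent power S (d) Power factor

Step 1 — Angular frequency: ω = 2π·f = 2π·1.39e+04 = 8.734e+04 rad/s.
Step 2 — Component impedances:
  Z1: Z = 1/(jωC) = -j/(ω·C) = 0 - j34.38 Ω
  Z2: Z = R = 4700 Ω
  Z3: Z = jωL = j·8.734e+04·0.005 = 0 + j436.7 Ω
  Z4: Z = 1/(jωC) = -j/(ω·C) = 0 - j0.1468 Ω
  Z5: Z = R = 113 Ω
Step 3 — Bridge requires nodal analysis (the Z5 bridge couples midpoints C and D, so the two paths cannot be reduced to a simple series/parallel combination). Setting node B to ground and injecting 1 A at node A, the 3-node admittance system at A, C, D solves to V_A = Z_AB = 120.9 - j4.296 Ω = 121∠-2.0° Ω.
Step 4 — Source phasor: V = 24.1∠-40.5° V = 18.33 - j15.65 V.
Step 5 — Current: I = V / Z = 0.156 - j0.1239 A = 0.1992∠-38.5° A.
Step 6 — Complex power: S = V·I* = 4.797 - j0.1704 VA.
Step 7 — Real power: P = Re(S) = 4.797 W.
Step 8 — Reactive power: Q = Im(S) = -0.1704 VAR.
Step 9 — Apparent power: |S| = 4.8 VA.
Step 10 — Power factor: PF = P/|S| = 0.9994 (leading).

(a) P = 4.797 W  (b) Q = -0.1704 VAR  (c) S = 4.8 VA  (d) PF = 0.9994 (leading)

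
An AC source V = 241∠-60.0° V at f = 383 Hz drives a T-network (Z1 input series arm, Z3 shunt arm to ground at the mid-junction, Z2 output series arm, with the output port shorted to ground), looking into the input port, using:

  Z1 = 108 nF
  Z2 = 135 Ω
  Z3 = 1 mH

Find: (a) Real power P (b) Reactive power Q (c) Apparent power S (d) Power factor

Step 1 — Angular frequency: ω = 2π·f = 2π·383 = 2406 rad/s.
Step 2 — Component impedances:
  Z1: Z = 1/(jωC) = -j/(ω·C) = 0 - j3848 Ω
  Z2: Z = R = 135 Ω
  Z3: Z = jωL = j·2406·0.001 = 0 + j2.406 Ω
Step 3 — With the output port shorted to ground, the output series arm Z2 runs from the junction to ground; the shunt arm Z3 also runs from the junction to ground. They appear in parallel: Z3 || Z2 = 0.04288 + j2.406 Ω.
Step 4 — Series with input arm Z1: Z_in = Z1 + (Z3 || Z2) = 0.04288 - j3845 Ω = 3845∠-90.0° Ω.
Step 5 — Source phasor: V = 241∠-60.0° V = 120.5 - j208.7 V.
Step 6 — Current: I = V / Z = 0.05428 + j0.03134 A = 0.06267∠30.0° A.
Step 7 — Complex power: S = V·I* = 0.0001684 - j15.1 VA.
Step 8 — Real power: P = Re(S) = 0.0001684 W.
Step 9 — Reactive power: Q = Im(S) = -15.1 VAR.
Step 10 — Apparent power: |S| = 15.1 VA.
Step 11 — Power factor: PF = P/|S| = 1.115e-05 (leading).

(a) P = 0.0001684 W  (b) Q = -15.1 VAR  (c) S = 15.1 VA  (d) PF = 1.115e-05 (leading)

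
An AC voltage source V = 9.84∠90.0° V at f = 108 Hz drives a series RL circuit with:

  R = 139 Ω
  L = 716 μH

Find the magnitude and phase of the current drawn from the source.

Step 1 — Angular frequency: ω = 2π·f = 2π·108 = 678.6 rad/s.
Step 2 — Component impedances:
  R: Z = R = 139 Ω
  L: Z = jωL = j·678.6·0.000716 = 0 + j0.4859 Ω
Step 3 — Series combination: Z_total = R + L = 139 + j0.4859 Ω = 139∠0.2° Ω.
Step 4 — Source phasor: V = 9.84∠90.0° V = 0 + j9.84 V.
Step 5 — Ohm's law: I = V / Z_total = (0 + j9.84) / (139 + j0.4859) = 0.0002474 + j0.07079 A.
Step 6 — Convert to polar: |I| = 0.07079 A, ∠I = 89.8°.

I = 0.07079∠89.8° A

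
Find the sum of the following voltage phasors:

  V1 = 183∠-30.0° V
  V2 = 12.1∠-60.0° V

Step 1 — Convert each phasor to rectangular form:
  V1 = 183·(cos(-30.0°) + j·sin(-30.0°)) = 158.5 - j91.5 V
  V2 = 12.1·(cos(-60.0°) + j·sin(-60.0°)) = 6.05 - j10.48 V
Step 2 — Sum components: V_total = 164.5 - j102 V.
Step 3 — Convert to polar: |V_total| = 193.6 V, ∠V_total = -31.8°.

V_total = 193.6∠-31.8° V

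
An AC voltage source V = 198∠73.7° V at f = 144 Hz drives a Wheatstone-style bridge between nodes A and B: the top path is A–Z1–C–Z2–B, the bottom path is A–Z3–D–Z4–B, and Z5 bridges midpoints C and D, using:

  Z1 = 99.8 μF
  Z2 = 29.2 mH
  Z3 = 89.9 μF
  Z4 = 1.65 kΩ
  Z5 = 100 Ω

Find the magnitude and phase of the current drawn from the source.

Step 1 — Angular frequency: ω = 2π·f = 2π·144 = 904.8 rad/s.
Step 2 — Component impedances:
  Z1: Z = 1/(jωC) = -j/(ω·C) = 0 - j11.07 Ω
  Z2: Z = jωL = j·904.8·0.0292 = 0 + j26.42 Ω
  Z3: Z = 1/(jωC) = -j/(ω·C) = 0 - j12.29 Ω
  Z4: Z = R = 1650 Ω
  Z5: Z = R = 100 Ω
Step 3 — Bridge requires nodal analysis (the Z5 bridge couples midpoints C and D, so the two paths cannot be reduced to a simple series/parallel combination). Setting node B to ground and injecting 1 A at node A, the 3-node admittance system at A, C, D solves to V_A = Z_AB = 1.312 + j15.57 Ω = 15.62∠85.2° Ω.
Step 4 — Source phasor: V = 198∠73.7° V = 55.57 + j190 V.
Step 5 — Ohm's law: I = V / Z_total = (55.57 + j190) / (1.312 + j15.57) = 12.42 - j2.523 A.
Step 6 — Convert to polar: |I| = 12.67 A, ∠I = -11.5°.

I = 12.67∠-11.5° A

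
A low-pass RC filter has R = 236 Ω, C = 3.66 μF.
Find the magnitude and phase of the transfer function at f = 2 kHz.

Step 1 — Angular frequency: ω = 2π·2000 = 1.257e+04 rad/s.
Step 2 — Transfer function: H(jω) = 1/(1 + jωRC).
Step 3 — Denominator: 1 + jωRC = 1 + j·1.257e+04·236·3.66e-06 = 1 + j10.85.
Step 4 — H = 0.008416 - j0.09135.
Step 5 — Magnitude: |H| = 0.09174 (-20.7 dB); phase: φ = -84.7°.

|H| = 0.09174 (-20.7 dB), φ = -84.7°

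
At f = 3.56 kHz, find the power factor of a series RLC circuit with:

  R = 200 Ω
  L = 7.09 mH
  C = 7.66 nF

Step 1 — Angular frequency: ω = 2π·f = 2π·3560 = 2.237e+04 rad/s.
Step 2 — Component impedances:
  R: Z = R = 200 Ω
  L: Z = jωL = j·2.237e+04·0.00709 = 0 + j158.6 Ω
  C: Z = 1/(jωC) = -j/(ω·C) = 0 - j5836 Ω
Step 3 — Series combination: Z_total = R + L + C = 200 - j5678 Ω = 5681∠-88.0° Ω.
Step 4 — Power factor: PF = cos(φ) = Re(Z)/|Z| = 200/5681.3 = 0.0352.
Step 5 — Type: Im(Z) = -5678 ⇒ leading (phase φ = -88.0°).

PF = 0.0352 (leading, φ = -88.0°)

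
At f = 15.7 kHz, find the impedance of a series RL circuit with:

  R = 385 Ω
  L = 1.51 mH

Step 1 — Angular frequency: ω = 2π·f = 2π·1.57e+04 = 9.865e+04 rad/s.
Step 2 — Component impedances:
  R: Z = R = 385 Ω
  L: Z = jωL = j·9.865e+04·0.00151 = 0 + j149 Ω
Step 3 — Series combination: Z_total = R + L = 385 + j149 Ω = 412.8∠21.2° Ω.

Z = 385 + j149 Ω = 412.8∠21.2° Ω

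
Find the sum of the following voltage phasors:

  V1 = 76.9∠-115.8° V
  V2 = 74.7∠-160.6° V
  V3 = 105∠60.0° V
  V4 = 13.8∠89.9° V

Step 1 — Convert each phasor to rectangular form:
  V1 = 76.9·(cos(-115.8°) + j·sin(-115.8°)) = -33.47 - j69.23 V
  V2 = 74.7·(cos(-160.6°) + j·sin(-160.6°)) = -70.46 - j24.81 V
  V3 = 105·(cos(60.0°) + j·sin(60.0°)) = 52.5 + j90.93 V
  V4 = 13.8·(cos(89.9°) + j·sin(89.9°)) = 0.02409 + j13.8 V
Step 2 — Sum components: V_total = -51.4 + j10.69 V.
Step 3 — Convert to polar: |V_total| = 52.5 V, ∠V_total = 168.3°.

V_total = 52.5∠168.3° V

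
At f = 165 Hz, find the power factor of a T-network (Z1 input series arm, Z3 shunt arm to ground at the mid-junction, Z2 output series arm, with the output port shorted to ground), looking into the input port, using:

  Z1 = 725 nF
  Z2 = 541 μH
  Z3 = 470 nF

Step 1 — Angular frequency: ω = 2π·f = 2π·165 = 1037 rad/s.
Step 2 — Component impedances:
  Z1: Z = 1/(jωC) = -j/(ω·C) = 0 - j1330 Ω
  Z2: Z = jωL = j·1037·0.000541 = 0 + j0.5609 Ω
  Z3: Z = 1/(jωC) = -j/(ω·C) = 0 - j2052 Ω
Step 3 — With the output port shorted to ground, the output series arm Z2 runs from the junction to ground; the shunt arm Z3 also runs from the junction to ground. They appear in parallel: Z3 || Z2 = 0 + j0.561 Ω.
Step 4 — Series with input arm Z1: Z_in = Z1 + (Z3 || Z2) = 0 - j1330 Ω = 1330∠-90.0° Ω.
Step 5 — Power factor: PF = cos(φ) = Re(Z)/|Z| = 0/1330 = 0.
Step 6 — Type: Im(Z) = -1330 ⇒ leading (phase φ = -90.0°).

PF = 0 (leading, φ = -90.0°)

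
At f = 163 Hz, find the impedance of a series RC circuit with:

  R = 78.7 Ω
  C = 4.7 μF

Step 1 — Angular frequency: ω = 2π·f = 2π·163 = 1024 rad/s.
Step 2 — Component impedances:
  R: Z = R = 78.7 Ω
  C: Z = 1/(jωC) = -j/(ω·C) = 0 - j207.7 Ω
Step 3 — Series combination: Z_total = R + C = 78.7 - j207.7 Ω = 222.2∠-69.3° Ω.

Z = 78.7 - j207.7 Ω = 222.2∠-69.3° Ω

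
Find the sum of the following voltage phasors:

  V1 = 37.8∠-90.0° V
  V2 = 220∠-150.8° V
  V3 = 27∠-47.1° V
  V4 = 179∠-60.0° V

Step 1 — Convert each phasor to rectangular form:
  V1 = 37.8·(cos(-90.0°) + j·sin(-90.0°)) = 0 - j37.8 V
  V2 = 220·(cos(-150.8°) + j·sin(-150.8°)) = -192 - j107.3 V
  V3 = 27·(cos(-47.1°) + j·sin(-47.1°)) = 18.38 - j19.78 V
  V4 = 179·(cos(-60.0°) + j·sin(-60.0°)) = 89.5 - j155 V
Step 2 — Sum components: V_total = -84.16 - j319.9 V.
Step 3 — Convert to polar: |V_total| = 330.8 V, ∠V_total = -104.7°.

V_total = 330.8∠-104.7° V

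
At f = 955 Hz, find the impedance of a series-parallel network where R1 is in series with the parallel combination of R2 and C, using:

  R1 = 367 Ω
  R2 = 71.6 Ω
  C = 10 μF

Step 1 — Angular frequency: ω = 2π·f = 2π·955 = 6000 rad/s.
Step 2 — Component impedances:
  R1: Z = R = 367 Ω
  R2: Z = R = 71.6 Ω
  C: Z = 1/(jωC) = -j/(ω·C) = 0 - j16.67 Ω
Step 3 — Parallel branch: R2 || C = 1/(1/R2 + 1/C) = 3.68 - j15.81 Ω.
Step 4 — Series with R1: Z_total = R1 + (R2 || C) = 370.7 - j15.81 Ω = 371∠-2.4° Ω.

Z = 370.7 - j15.81 Ω = 371∠-2.4° Ω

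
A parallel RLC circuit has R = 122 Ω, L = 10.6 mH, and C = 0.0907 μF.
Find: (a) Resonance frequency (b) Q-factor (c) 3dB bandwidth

Step 1 — Resonance: ω₀ = 1/√(LC) = 1/√(0.0106·9.07e-08) = 3.225e+04 rad/s.
Step 2 — f₀ = ω₀/(2π) = 5133 Hz.
Step 3 — Parallel Q: Q = R/(ω₀L) = 122/(3.225e+04·0.0106) = 0.3569.
Step 4 — Bandwidth: Δω = ω₀/Q = 9.037e+04 rad/s; BW = Δω/(2π) = 1.438e+04 Hz.

(a) f₀ = 5133 Hz  (b) Q = 0.3569  (c) BW = 1.438e+04 Hz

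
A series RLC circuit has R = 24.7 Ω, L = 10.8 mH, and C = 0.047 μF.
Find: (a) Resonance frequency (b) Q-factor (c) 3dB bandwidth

Step 1 — Resonance condition Im(Z)=0 gives ω₀ = 1/√(LC).
Step 2 — ω₀ = 1/√(0.0108·4.7e-08) = 4.439e+04 rad/s.
Step 3 — f₀ = ω₀/(2π) = 7064 Hz.
Step 4 — Series Q: Q = ω₀L/R = 4.439e+04·0.0108/24.7 = 19.41.
Step 5 — 3dB bandwidth: Δω = ω₀/Q = 2287 rad/s; BW = Δω/(2π) = 364 Hz.

(a) f₀ = 7064 Hz  (b) Q = 19.41  (c) BW = 364 Hz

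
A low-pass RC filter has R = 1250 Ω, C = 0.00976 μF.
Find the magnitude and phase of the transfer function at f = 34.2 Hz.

Step 1 — Angular frequency: ω = 2π·34.2 = 214.9 rad/s.
Step 2 — Transfer function: H(jω) = 1/(1 + jωRC).
Step 3 — Denominator: 1 + jωRC = 1 + j·214.9·1250·9.76e-09 = 1 + j0.002622.
Step 4 — H = 1 - j0.002622.
Step 5 — Magnitude: |H| = 1 (-0.0 dB); phase: φ = -0.2°.

|H| = 1 (-0.0 dB), φ = -0.2°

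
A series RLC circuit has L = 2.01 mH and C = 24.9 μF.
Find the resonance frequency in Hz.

Step 1 — Resonance condition Im(Z)=0 gives ω₀ = 1/√(LC).
Step 2 — ω₀ = 1/√(0.00201·2.49e-05) = 4470 rad/s.
Step 3 — f₀ = ω₀/(2π) = 711.4 Hz.

f₀ = 711.4 Hz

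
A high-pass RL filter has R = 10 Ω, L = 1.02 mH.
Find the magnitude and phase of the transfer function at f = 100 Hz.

Step 1 — Angular frequency: ω = 2π·100 = 628.3 rad/s.
Step 2 — Transfer function: H(jω) = jωL/(R + jωL).
Step 3 — Numerator jωL = j·0.6409; denominator R + jωL = 10 + j0.6409.
Step 4 — H = 0.004091 + j0.06383.
Step 5 — Magnitude: |H| = 0.06396 (-23.9 dB); phase: φ = 86.3°.

|H| = 0.06396 (-23.9 dB), φ = 86.3°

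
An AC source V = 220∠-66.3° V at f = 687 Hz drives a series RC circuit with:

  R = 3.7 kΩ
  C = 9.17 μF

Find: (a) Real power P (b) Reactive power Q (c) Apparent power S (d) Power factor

Step 1 — Angular frequency: ω = 2π·f = 2π·687 = 4317 rad/s.
Step 2 — Component impedances:
  R: Z = R = 3700 Ω
  C: Z = 1/(jωC) = -j/(ω·C) = 0 - j25.26 Ω
Step 3 — Series combination: Z_total = R + C = 3700 - j25.26 Ω = 3700∠-0.4° Ω.
Step 4 — Source phasor: V = 220∠-66.3° V = 88.43 - j201.4 V.
Step 5 — Current: I = V / Z = 0.02427 - j0.05428 A = 0.05946∠-65.9° A.
Step 6 — Complex power: S = V·I* = 13.08 - j0.08931 VA.
Step 7 — Real power: P = Re(S) = 13.08 W.
Step 8 — Reactive power: Q = Im(S) = -0.08931 VAR.
Step 9 — Apparent power: |S| = 13.08 VA.
Step 10 — Power factor: PF = P/|S| = 1 (leading).

(a) P = 13.08 W  (b) Q = -0.08931 VAR  (c) S = 13.08 VA  (d) PF = 1 (leading)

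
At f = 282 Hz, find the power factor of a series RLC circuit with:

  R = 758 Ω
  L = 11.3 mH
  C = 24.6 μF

Step 1 — Angular frequency: ω = 2π·f = 2π·282 = 1772 rad/s.
Step 2 — Component impedances:
  R: Z = R = 758 Ω
  L: Z = jωL = j·1772·0.0113 = 0 + j20.02 Ω
  C: Z = 1/(jωC) = -j/(ω·C) = 0 - j22.94 Ω
Step 3 — Series combination: Z_total = R + L + C = 758 - j2.92 Ω = 758∠-0.2° Ω.
Step 4 — Power factor: PF = cos(φ) = Re(Z)/|Z| = 758/758 = 1.
Step 5 — Type: Im(Z) = -2.92 ⇒ leading (phase φ = -0.2°).

PF = 1 (leading, φ = -0.2°)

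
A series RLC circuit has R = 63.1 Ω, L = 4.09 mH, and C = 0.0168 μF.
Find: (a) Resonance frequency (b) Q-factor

Step 1 — Resonance condition Im(Z)=0 gives ω₀ = 1/√(LC).
Step 2 — ω₀ = 1/√(0.00409·1.68e-08) = 1.206e+05 rad/s.
Step 3 — f₀ = ω₀/(2π) = 1.92e+04 Hz.
Step 4 — Series Q: Q = ω₀L/R = 1.206e+05·0.00409/63.1 = 7.819.

(a) f₀ = 1.92e+04 Hz  (b) Q = 7.819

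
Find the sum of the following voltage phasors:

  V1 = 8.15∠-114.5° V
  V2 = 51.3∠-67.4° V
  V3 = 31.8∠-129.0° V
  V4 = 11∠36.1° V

Step 1 — Convert each phasor to rectangular form:
  V1 = 8.15·(cos(-114.5°) + j·sin(-114.5°)) = -3.38 - j7.416 V
  V2 = 51.3·(cos(-67.4°) + j·sin(-67.4°)) = 19.71 - j47.36 V
  V3 = 31.8·(cos(-129.0°) + j·sin(-129.0°)) = -20.01 - j24.71 V
  V4 = 11·(cos(36.1°) + j·sin(36.1°)) = 8.888 + j6.481 V
Step 2 — Sum components: V_total = 5.21 - j73.01 V.
Step 3 — Convert to polar: |V_total| = 73.19 V, ∠V_total = -85.9°.

V_total = 73.19∠-85.9° V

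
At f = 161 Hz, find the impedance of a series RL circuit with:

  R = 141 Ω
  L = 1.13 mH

Step 1 — Angular frequency: ω = 2π·f = 2π·161 = 1012 rad/s.
Step 2 — Component impedances:
  R: Z = R = 141 Ω
  L: Z = jωL = j·1012·0.00113 = 0 + j1.143 Ω
Step 3 — Series combination: Z_total = R + L = 141 + j1.143 Ω = 141∠0.5° Ω.

Z = 141 + j1.143 Ω = 141∠0.5° Ω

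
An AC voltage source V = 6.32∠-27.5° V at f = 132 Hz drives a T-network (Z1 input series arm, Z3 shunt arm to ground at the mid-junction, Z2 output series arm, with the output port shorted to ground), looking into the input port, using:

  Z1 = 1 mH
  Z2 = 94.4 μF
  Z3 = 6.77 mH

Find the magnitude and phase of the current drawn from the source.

Step 1 — Angular frequency: ω = 2π·f = 2π·132 = 829.4 rad/s.
Step 2 — Component impedances:
  Z1: Z = jωL = j·829.4·0.001 = 0 + j0.8294 Ω
  Z2: Z = 1/(jωC) = -j/(ω·C) = 0 - j12.77 Ω
  Z3: Z = jωL = j·829.4·0.00677 = 0 + j5.615 Ω
Step 3 — With the output port shorted to ground, the output series arm Z2 runs from the junction to ground; the shunt arm Z3 also runs from the junction to ground. They appear in parallel: Z3 || Z2 = 0 + j10.02 Ω.
Step 4 — Series with input arm Z1: Z_in = Z1 + (Z3 || Z2) = 0 + j10.85 Ω = 10.85∠90.0° Ω.
Step 5 — Source phasor: V = 6.32∠-27.5° V = 5.606 - j2.918 V.
Step 6 — Ohm's law: I = V / Z_total = (5.606 - j2.918) / (0 + j10.85) = -0.269 - j0.5167 A.
Step 7 — Convert to polar: |I| = 0.5825 A, ∠I = -117.5°.

I = 0.5825∠-117.5° A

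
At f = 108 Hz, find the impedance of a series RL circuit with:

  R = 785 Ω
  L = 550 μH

Step 1 — Angular frequency: ω = 2π·f = 2π·108 = 678.6 rad/s.
Step 2 — Component impedances:
  R: Z = R = 785 Ω
  L: Z = jωL = j·678.6·0.00055 = 0 + j0.3732 Ω
Step 3 — Series combination: Z_total = R + L = 785 + j0.3732 Ω = 785∠0.0° Ω.

Z = 785 + j0.3732 Ω = 785∠0.0° Ω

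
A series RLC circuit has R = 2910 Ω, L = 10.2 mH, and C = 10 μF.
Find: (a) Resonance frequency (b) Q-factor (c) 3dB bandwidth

Step 1 — Resonance: ω₀ = 1/√(LC) = 1/√(0.0102·1e-05) = 3131 rad/s.
Step 2 — f₀ = ω₀/(2π) = 498.3 Hz.
Step 3 — Series Q: Q = ω₀L/R = 3131·0.0102/2910 = 0.01098.
Step 4 — Bandwidth: Δω = ω₀/Q = 2.853e+05 rad/s; BW = Δω/(2π) = 4.541e+04 Hz.

(a) f₀ = 498.3 Hz  (b) Q = 0.01098  (c) BW = 4.541e+04 Hz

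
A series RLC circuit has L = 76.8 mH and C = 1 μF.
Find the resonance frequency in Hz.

Step 1 — Resonance condition Im(Z)=0 gives ω₀ = 1/√(LC).
Step 2 — ω₀ = 1/√(0.0768·1e-06) = 3608 rad/s.
Step 3 — f₀ = ω₀/(2π) = 574.3 Hz.

f₀ = 574.3 Hz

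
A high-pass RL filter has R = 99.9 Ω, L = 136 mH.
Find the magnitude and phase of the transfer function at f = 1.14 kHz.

Step 1 — Angular frequency: ω = 2π·1140 = 7163 rad/s.
Step 2 — Transfer function: H(jω) = jωL/(R + jωL).
Step 3 — Numerator jωL = j·974.1; denominator R + jωL = 99.9 + j974.1.
Step 4 — H = 0.9896 + j0.1015.
Step 5 — Magnitude: |H| = 0.9948 (-0.0 dB); phase: φ = 5.9°.

|H| = 0.9948 (-0.0 dB), φ = 5.9°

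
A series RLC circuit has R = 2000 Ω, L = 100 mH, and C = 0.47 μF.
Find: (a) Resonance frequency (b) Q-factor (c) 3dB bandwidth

Step 1 — Resonance condition Im(Z)=0 gives ω₀ = 1/√(LC).
Step 2 — ω₀ = 1/√(0.1·4.7e-07) = 4613 rad/s.
Step 3 — f₀ = ω₀/(2π) = 734.1 Hz.
Step 4 — Series Q: Q = ω₀L/R = 4613·0.1/2000 = 0.2306.
Step 5 — 3dB bandwidth: Δω = ω₀/Q = 2e+04 rad/s; BW = Δω/(2π) = 3183 Hz.

(a) f₀ = 734.1 Hz  (b) Q = 0.2306  (c) BW = 3183 Hz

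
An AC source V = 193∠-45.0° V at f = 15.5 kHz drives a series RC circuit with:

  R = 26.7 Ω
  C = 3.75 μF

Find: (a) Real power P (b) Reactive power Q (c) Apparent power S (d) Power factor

Step 1 — Angular frequency: ω = 2π·f = 2π·1.55e+04 = 9.739e+04 rad/s.
Step 2 — Component impedances:
  R: Z = R = 26.7 Ω
  C: Z = 1/(jωC) = -j/(ω·C) = 0 - j2.738 Ω
Step 3 — Series combination: Z_total = R + C = 26.7 - j2.738 Ω = 26.84∠-5.9° Ω.
Step 4 — Source phasor: V = 193∠-45.0° V = 136.5 - j136.5 V.
Step 5 — Current: I = V / Z = 5.577 - j4.539 A = 7.191∠-39.1° A.
Step 6 — Complex power: S = V·I* = 1381 - j141.6 VA.
Step 7 — Real power: P = Re(S) = 1381 W.
Step 8 — Reactive power: Q = Im(S) = -141.6 VAR.
Step 9 — Apparent power: |S| = 1388 VA.
Step 10 — Power factor: PF = P/|S| = 0.9948 (leading).

(a) P = 1381 W  (b) Q = -141.6 VAR  (c) S = 1388 VA  (d) PF = 0.9948 (leading)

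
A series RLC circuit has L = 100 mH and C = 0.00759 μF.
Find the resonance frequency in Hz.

Step 1 — Resonance condition Im(Z)=0 gives ω₀ = 1/√(LC).
Step 2 — ω₀ = 1/√(0.1·7.59e-09) = 3.63e+04 rad/s.
Step 3 — f₀ = ω₀/(2π) = 5777 Hz.

f₀ = 5777 Hz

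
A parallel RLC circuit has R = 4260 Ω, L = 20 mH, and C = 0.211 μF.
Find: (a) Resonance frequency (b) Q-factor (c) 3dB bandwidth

Step 1 — Resonance: ω₀ = 1/√(LC) = 1/√(0.02·2.11e-07) = 1.539e+04 rad/s.
Step 2 — f₀ = ω₀/(2π) = 2450 Hz.
Step 3 — Parallel Q: Q = R/(ω₀L) = 4260/(1.539e+04·0.02) = 13.84.
Step 4 — Bandwidth: Δω = ω₀/Q = 1113 rad/s; BW = Δω/(2π) = 177.1 Hz.

(a) f₀ = 2450 Hz  (b) Q = 13.84  (c) BW = 177.1 Hz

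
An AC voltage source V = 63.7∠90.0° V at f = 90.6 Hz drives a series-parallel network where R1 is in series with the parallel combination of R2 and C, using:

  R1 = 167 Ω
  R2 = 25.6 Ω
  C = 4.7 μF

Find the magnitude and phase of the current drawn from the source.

Step 1 — Angular frequency: ω = 2π·f = 2π·90.6 = 569.3 rad/s.
Step 2 — Component impedances:
  R1: Z = R = 167 Ω
  R2: Z = R = 25.6 Ω
  C: Z = 1/(jωC) = -j/(ω·C) = 0 - j373.8 Ω
Step 3 — Parallel branch: R2 || C = 1/(1/R2 + 1/C) = 25.48 - j1.745 Ω.
Step 4 — Series with R1: Z_total = R1 + (R2 || C) = 192.5 - j1.745 Ω = 192.5∠-0.5° Ω.
Step 5 — Source phasor: V = 63.7∠90.0° V = 0 + j63.7 V.
Step 6 — Ohm's law: I = V / Z_total = (0 + j63.7) / (192.5 - j1.745) = -0.003 + j0.3309 A.
Step 7 — Convert to polar: |I| = 0.3309 A, ∠I = 90.5°.

I = 0.3309∠90.5° A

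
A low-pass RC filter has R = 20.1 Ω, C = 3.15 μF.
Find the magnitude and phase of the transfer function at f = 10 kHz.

Step 1 — Angular frequency: ω = 2π·1e+04 = 6.283e+04 rad/s.
Step 2 — Transfer function: H(jω) = 1/(1 + jωRC).
Step 3 — Denominator: 1 + jωRC = 1 + j·6.283e+04·20.1·3.15e-06 = 1 + j3.978.
Step 4 — H = 0.05943 - j0.2364.
Step 5 — Magnitude: |H| = 0.2438 (-12.3 dB); phase: φ = -75.9°.

|H| = 0.2438 (-12.3 dB), φ = -75.9°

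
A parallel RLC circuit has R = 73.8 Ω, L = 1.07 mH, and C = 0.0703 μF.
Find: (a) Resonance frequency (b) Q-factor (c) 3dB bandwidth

Step 1 — Resonance: ω₀ = 1/√(LC) = 1/√(0.00107·7.03e-08) = 1.153e+05 rad/s.
Step 2 — f₀ = ω₀/(2π) = 1.835e+04 Hz.
Step 3 — Parallel Q: Q = R/(ω₀L) = 73.8/(1.153e+05·0.00107) = 0.5982.
Step 4 — Bandwidth: Δω = ω₀/Q = 1.927e+05 rad/s; BW = Δω/(2π) = 3.068e+04 Hz.

(a) f₀ = 1.835e+04 Hz  (b) Q = 0.5982  (c) BW = 3.068e+04 Hz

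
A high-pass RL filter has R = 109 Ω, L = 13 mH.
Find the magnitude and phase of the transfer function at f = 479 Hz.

Step 1 — Angular frequency: ω = 2π·479 = 3010 rad/s.
Step 2 — Transfer function: H(jω) = jωL/(R + jωL).
Step 3 — Numerator jωL = j·39.13; denominator R + jωL = 109 + j39.13.
Step 4 — H = 0.1141 + j0.318.
Step 5 — Magnitude: |H| = 0.3378 (-9.4 dB); phase: φ = 70.3°.

|H| = 0.3378 (-9.4 dB), φ = 70.3°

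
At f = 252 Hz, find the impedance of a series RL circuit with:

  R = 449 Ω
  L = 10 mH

Step 1 — Angular frequency: ω = 2π·f = 2π·252 = 1583 rad/s.
Step 2 — Component impedances:
  R: Z = R = 449 Ω
  L: Z = jωL = j·1583·0.01 = 0 + j15.83 Ω
Step 3 — Series combination: Z_total = R + L = 449 + j15.83 Ω = 449.3∠2.0° Ω.

Z = 449 + j15.83 Ω = 449.3∠2.0° Ω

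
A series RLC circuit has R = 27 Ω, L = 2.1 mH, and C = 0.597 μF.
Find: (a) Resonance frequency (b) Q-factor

Step 1 — Resonance condition Im(Z)=0 gives ω₀ = 1/√(LC).
Step 2 — ω₀ = 1/√(0.0021·5.97e-07) = 2.824e+04 rad/s.
Step 3 — f₀ = ω₀/(2π) = 4495 Hz.
Step 4 — Series Q: Q = ω₀L/R = 2.824e+04·0.0021/27 = 2.197.

(a) f₀ = 4495 Hz  (b) Q = 2.197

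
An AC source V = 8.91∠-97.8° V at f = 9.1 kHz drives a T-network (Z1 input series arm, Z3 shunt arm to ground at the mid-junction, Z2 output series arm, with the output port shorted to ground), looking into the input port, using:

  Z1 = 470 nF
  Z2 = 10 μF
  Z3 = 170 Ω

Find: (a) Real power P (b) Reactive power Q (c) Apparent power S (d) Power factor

Step 1 — Angular frequency: ω = 2π·f = 2π·9100 = 5.718e+04 rad/s.
Step 2 — Component impedances:
  Z1: Z = 1/(jωC) = -j/(ω·C) = 0 - j37.21 Ω
  Z2: Z = 1/(jωC) = -j/(ω·C) = 0 - j1.749 Ω
  Z3: Z = R = 170 Ω
Step 3 — With the output port shorted to ground, the output series arm Z2 runs from the junction to ground; the shunt arm Z3 also runs from the junction to ground. They appear in parallel: Z3 || Z2 = 0.01799 - j1.749 Ω.
Step 4 — Series with input arm Z1: Z_in = Z1 + (Z3 || Z2) = 0.01799 - j38.96 Ω = 38.96∠-90.0° Ω.
Step 5 — Source phasor: V = 8.91∠-97.8° V = -1.209 - j8.828 V.
Step 6 — Current: I = V / Z = 0.2266 - j0.03114 A = 0.2287∠-7.8° A.
Step 7 — Complex power: S = V·I* = 0.000941 - j2.038 VA.
Step 8 — Real power: P = Re(S) = 0.000941 W.
Step 9 — Reactive power: Q = Im(S) = -2.038 VAR.
Step 10 — Apparent power: |S| = 2.038 VA.
Step 11 — Power factor: PF = P/|S| = 0.0004618 (leading).

(a) P = 0.000941 W  (b) Q = -2.038 VAR  (c) S = 2.038 VA  (d) PF = 0.0004618 (leading)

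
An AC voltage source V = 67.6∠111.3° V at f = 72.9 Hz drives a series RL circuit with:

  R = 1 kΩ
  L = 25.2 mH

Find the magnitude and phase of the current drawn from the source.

Step 1 — Angular frequency: ω = 2π·f = 2π·72.9 = 458 rad/s.
Step 2 — Component impedances:
  R: Z = R = 1000 Ω
  L: Z = jωL = j·458·0.0252 = 0 + j11.54 Ω
Step 3 — Series combination: Z_total = R + L = 1000 + j11.54 Ω = 1000∠0.7° Ω.
Step 4 — Source phasor: V = 67.6∠111.3° V = -24.56 + j62.98 V.
Step 5 — Ohm's law: I = V / Z_total = (-24.56 + j62.98) / (1000 + j11.54) = -0.02383 + j0.06326 A.
Step 6 — Convert to polar: |I| = 0.0676 A, ∠I = 110.6°.

I = 0.0676∠110.6° A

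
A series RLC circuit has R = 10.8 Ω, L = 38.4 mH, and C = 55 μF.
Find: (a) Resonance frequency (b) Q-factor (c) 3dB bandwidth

Step 1 — Resonance condition Im(Z)=0 gives ω₀ = 1/√(LC).
Step 2 — ω₀ = 1/√(0.0384·5.5e-05) = 688.1 rad/s.
Step 3 — f₀ = ω₀/(2π) = 109.5 Hz.
Step 4 — Series Q: Q = ω₀L/R = 688.1·0.0384/10.8 = 2.447.
Step 5 — 3dB bandwidth: Δω = ω₀/Q = 281.3 rad/s; BW = Δω/(2π) = 44.76 Hz.

(a) f₀ = 109.5 Hz  (b) Q = 2.447  (c) BW = 44.76 Hz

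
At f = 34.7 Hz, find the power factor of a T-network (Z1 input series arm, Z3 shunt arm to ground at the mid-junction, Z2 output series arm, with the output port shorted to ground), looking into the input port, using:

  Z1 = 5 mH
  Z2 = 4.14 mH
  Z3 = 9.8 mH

Step 1 — Angular frequency: ω = 2π·f = 2π·34.7 = 218 rad/s.
Step 2 — Component impedances:
  Z1: Z = jωL = j·218·0.005 = 0 + j1.09 Ω
  Z2: Z = jωL = j·218·0.00414 = 0 + j0.9026 Ω
  Z3: Z = jωL = j·218·0.0098 = 0 + j2.137 Ω
Step 3 — With the output port shorted to ground, the output series arm Z2 runs from the junction to ground; the shunt arm Z3 also runs from the junction to ground. They appear in parallel: Z3 || Z2 = 0 + j0.6346 Ω.
Step 4 — Series with input arm Z1: Z_in = Z1 + (Z3 || Z2) = 0 + j1.725 Ω = 1.725∠90.0° Ω.
Step 5 — Power factor: PF = cos(φ) = Re(Z)/|Z| = 0/1.725 = 0.
Step 6 — Type: Im(Z) = 1.725 ⇒ lagging (phase φ = 90.0°).

PF = 0 (lagging, φ = 90.0°)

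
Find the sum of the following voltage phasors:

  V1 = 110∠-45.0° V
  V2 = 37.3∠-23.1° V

Step 1 — Convert each phasor to rectangular form:
  V1 = 110·(cos(-45.0°) + j·sin(-45.0°)) = 77.78 - j77.78 V
  V2 = 37.3·(cos(-23.1°) + j·sin(-23.1°)) = 34.31 - j14.63 V
Step 2 — Sum components: V_total = 112.1 - j92.42 V.
Step 3 — Convert to polar: |V_total| = 145.3 V, ∠V_total = -39.5°.

V_total = 145.3∠-39.5° V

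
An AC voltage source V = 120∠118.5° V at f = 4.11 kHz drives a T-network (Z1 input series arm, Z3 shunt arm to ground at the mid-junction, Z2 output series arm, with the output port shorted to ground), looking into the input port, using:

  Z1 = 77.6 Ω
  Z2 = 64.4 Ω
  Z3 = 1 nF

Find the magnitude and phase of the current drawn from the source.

Step 1 — Angular frequency: ω = 2π·f = 2π·4110 = 2.582e+04 rad/s.
Step 2 — Component impedances:
  Z1: Z = R = 77.6 Ω
  Z2: Z = R = 64.4 Ω
  Z3: Z = 1/(jωC) = -j/(ω·C) = 0 - j3.872e+04 Ω
Step 3 — With the output port shorted to ground, the output series arm Z2 runs from the junction to ground; the shunt arm Z3 also runs from the junction to ground. They appear in parallel: Z3 || Z2 = 64.4 - j0.1071 Ω.
Step 4 — Series with input arm Z1: Z_in = Z1 + (Z3 || Z2) = 142 - j0.1071 Ω = 142∠-0.0° Ω.
Step 5 — Source phasor: V = 120∠118.5° V = -57.26 + j105.5 V.
Step 6 — Ohm's law: I = V / Z_total = (-57.26 + j105.5) / (142 - j0.1071) = -0.4038 + j0.7424 A.
Step 7 — Convert to polar: |I| = 0.8451 A, ∠I = 118.5°.

I = 0.8451∠118.5° A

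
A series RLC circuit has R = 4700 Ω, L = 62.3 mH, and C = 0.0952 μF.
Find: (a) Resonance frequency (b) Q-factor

Step 1 — Resonance condition Im(Z)=0 gives ω₀ = 1/√(LC).
Step 2 — ω₀ = 1/√(0.0623·9.52e-08) = 1.298e+04 rad/s.
Step 3 — f₀ = ω₀/(2π) = 2067 Hz.
Step 4 — Series Q: Q = ω₀L/R = 1.298e+04·0.0623/4700 = 0.1721.

(a) f₀ = 2067 Hz  (b) Q = 0.1721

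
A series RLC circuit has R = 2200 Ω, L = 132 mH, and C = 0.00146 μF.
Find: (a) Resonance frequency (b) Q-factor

Step 1 — Resonance condition Im(Z)=0 gives ω₀ = 1/√(LC).
Step 2 — ω₀ = 1/√(0.132·1.46e-09) = 7.203e+04 rad/s.
Step 3 — f₀ = ω₀/(2π) = 1.146e+04 Hz.
Step 4 — Series Q: Q = ω₀L/R = 7.203e+04·0.132/2200 = 4.322.

(a) f₀ = 1.146e+04 Hz  (b) Q = 4.322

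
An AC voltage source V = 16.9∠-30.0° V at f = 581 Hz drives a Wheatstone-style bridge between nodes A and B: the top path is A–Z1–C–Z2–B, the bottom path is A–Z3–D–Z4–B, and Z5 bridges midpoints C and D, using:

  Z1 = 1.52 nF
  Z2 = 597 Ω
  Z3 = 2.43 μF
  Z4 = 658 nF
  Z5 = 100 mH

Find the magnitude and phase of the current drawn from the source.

Step 1 — Angular frequency: ω = 2π·f = 2π·581 = 3651 rad/s.
Step 2 — Component impedances:
  Z1: Z = 1/(jωC) = -j/(ω·C) = 0 - j1.802e+05 Ω
  Z2: Z = R = 597 Ω
  Z3: Z = 1/(jωC) = -j/(ω·C) = 0 - j112.7 Ω
  Z4: Z = 1/(jωC) = -j/(ω·C) = 0 - j416.3 Ω
  Z5: Z = jωL = j·3651·0.1 = 0 + j365.1 Ω
Step 3 — Bridge requires nodal analysis (the Z5 bridge couples midpoints C and D, so the two paths cannot be reduced to a simple series/parallel combination). Setting node B to ground and injecting 1 A at node A, the 3-node admittance system at A, C, D solves to V_A = Z_AB = 287.9 - j504.6 Ω = 581∠-60.3° Ω.
Step 4 — Source phasor: V = 16.9∠-30.0° V = 14.64 - j8.45 V.
Step 5 — Ohm's law: I = V / Z_total = (14.64 - j8.45) / (287.9 - j504.6) = 0.02512 + j0.01467 A.
Step 6 — Convert to polar: |I| = 0.02909 A, ∠I = 30.3°.

I = 0.02909∠30.3° A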